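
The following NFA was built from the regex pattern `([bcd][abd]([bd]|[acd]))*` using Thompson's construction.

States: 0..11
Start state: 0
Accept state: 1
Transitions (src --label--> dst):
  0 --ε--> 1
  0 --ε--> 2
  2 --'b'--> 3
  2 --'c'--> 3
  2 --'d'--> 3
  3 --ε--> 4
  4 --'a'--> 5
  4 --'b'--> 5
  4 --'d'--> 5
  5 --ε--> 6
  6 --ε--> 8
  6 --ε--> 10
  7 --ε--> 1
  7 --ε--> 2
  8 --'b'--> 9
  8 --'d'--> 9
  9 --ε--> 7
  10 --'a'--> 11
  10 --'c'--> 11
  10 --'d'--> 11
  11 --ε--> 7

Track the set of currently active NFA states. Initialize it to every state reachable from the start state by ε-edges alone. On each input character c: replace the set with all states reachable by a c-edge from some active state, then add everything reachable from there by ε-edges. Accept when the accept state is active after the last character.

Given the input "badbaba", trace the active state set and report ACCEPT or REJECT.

start: ε-closure({0}) = {0,1,2}
'b' @ 1: {3,4}
'a' @ 2: {5,6,8,10}
'd' @ 3: {1,2,7,9,11}  (accept∈set)
'b' @ 4: {3,4}
'a' @ 5: {5,6,8,10}
'b' @ 6: {1,2,7,9}  (accept∈set)
'a' @ 7: {}  — state set empty
final: {}; accept 1 not in set

Answer: REJECT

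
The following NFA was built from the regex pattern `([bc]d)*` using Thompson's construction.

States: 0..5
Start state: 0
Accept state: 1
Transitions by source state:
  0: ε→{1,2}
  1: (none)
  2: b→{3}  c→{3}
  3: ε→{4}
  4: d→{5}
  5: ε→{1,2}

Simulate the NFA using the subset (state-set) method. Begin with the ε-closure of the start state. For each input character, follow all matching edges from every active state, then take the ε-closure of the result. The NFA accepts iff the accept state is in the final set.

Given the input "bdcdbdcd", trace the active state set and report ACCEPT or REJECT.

start: ε-closure({0}) = {0,1,2}
'b' @ 1: {3,4}
'd' @ 2: {1,2,5}  (accept∈set)
'c' @ 3: {3,4}
'd' @ 4: {1,2,5}  (accept∈set)
'b' @ 5: {3,4}
'd' @ 6: {1,2,5}  (accept∈set)
'c' @ 7: {3,4}
'd' @ 8: {1,2,5}  (accept∈set)
end set {1,2,5} — state 1 in

Answer: ACCEPT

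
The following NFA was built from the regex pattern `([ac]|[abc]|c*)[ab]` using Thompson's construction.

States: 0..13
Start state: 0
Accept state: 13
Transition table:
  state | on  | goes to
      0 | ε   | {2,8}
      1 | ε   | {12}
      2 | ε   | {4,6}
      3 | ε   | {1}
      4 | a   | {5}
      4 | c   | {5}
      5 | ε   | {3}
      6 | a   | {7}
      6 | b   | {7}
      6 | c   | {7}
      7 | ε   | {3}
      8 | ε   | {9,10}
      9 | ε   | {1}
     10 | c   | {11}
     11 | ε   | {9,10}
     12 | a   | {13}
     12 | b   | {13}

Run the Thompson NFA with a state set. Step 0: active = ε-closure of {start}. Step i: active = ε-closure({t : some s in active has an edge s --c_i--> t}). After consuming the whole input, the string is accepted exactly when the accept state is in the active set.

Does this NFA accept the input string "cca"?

Answer: ACCEPT

Steps:
S₀ = ε-closure({0}) = {0,1,2,4,6,8,9,10,12}
'c' @ 1: {1,3,5,7,9,10,11,12}
'c' @ 2: {1,9,10,11,12}
'a' @ 3: {13}  [accepting]
end set {13} — state 13 in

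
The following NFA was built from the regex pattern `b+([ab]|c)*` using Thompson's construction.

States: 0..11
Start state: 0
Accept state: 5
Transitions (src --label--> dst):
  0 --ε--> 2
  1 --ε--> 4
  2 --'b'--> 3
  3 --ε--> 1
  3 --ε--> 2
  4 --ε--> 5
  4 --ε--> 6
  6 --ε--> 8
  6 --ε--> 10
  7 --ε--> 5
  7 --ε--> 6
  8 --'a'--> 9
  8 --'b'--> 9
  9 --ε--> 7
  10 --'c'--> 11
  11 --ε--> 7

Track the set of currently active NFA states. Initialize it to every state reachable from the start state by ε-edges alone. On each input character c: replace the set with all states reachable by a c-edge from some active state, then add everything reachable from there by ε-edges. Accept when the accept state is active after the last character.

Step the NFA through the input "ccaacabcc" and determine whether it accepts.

initial (ε-close {0}): {0,2}
'c' @ 1: {}  — no active states
rest 'caacabcc' ignored (set empty)
end set {} — state 5 not in

Answer: REJECT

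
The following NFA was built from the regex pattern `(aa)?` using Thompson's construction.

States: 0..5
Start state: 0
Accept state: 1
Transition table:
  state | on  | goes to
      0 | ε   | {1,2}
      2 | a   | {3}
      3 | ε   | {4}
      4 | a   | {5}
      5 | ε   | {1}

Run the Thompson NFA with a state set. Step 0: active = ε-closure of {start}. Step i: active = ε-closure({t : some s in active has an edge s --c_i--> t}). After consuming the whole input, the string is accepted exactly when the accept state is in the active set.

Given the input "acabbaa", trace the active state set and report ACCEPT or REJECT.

S₀ = ε-closure({0}) = {0,1,2}
'a' @ 1: {3,4}
'c' @ 2: {}  — dead — no transitions
rest 'abbaa' ignored (set empty)
after full input: {}  (accept=1 not in)

Answer: REJECT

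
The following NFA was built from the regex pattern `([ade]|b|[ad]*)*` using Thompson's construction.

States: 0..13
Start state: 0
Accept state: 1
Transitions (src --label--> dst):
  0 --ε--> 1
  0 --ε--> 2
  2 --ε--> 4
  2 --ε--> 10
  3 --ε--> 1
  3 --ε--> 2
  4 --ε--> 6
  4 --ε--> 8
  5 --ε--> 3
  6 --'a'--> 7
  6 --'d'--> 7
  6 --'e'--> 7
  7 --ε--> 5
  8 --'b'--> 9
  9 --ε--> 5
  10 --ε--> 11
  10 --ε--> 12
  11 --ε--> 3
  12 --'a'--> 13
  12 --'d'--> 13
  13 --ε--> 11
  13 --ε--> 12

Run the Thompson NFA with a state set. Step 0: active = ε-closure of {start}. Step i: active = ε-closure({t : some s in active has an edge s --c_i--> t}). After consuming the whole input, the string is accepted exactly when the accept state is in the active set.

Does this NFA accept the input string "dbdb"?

S₀ = ε-closure({0}) = {0,1,2,3,4,6,8,10,11,12}
'd' @ 1: {1,2,3,4,5,6,7,8,10,11,12,13}  ✓accept
'b' @ 2: {1,2,3,4,5,6,8,9,10,11,12}  ✓accept
'd' @ 3: {1,2,3,4,5,6,7,8,10,11,12,13}  ✓accept
'b' @ 4: {1,2,3,4,5,6,8,9,10,11,12}  ✓accept
after full input: {1,2,3,4,5,6,8,9,10,11,12}  (accept=1 in)

Answer: ACCEPT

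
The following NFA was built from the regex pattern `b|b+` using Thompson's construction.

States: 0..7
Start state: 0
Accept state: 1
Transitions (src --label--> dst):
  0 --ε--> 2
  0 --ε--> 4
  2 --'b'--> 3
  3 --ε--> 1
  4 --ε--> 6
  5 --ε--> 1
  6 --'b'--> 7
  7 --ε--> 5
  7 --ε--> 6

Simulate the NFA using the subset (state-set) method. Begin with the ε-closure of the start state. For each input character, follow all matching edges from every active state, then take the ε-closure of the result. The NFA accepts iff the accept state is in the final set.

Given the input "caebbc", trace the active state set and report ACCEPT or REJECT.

S₀ = ε-closure({0}) = {0,2,4,6}
'c' @ 1: {}  — no active states
rest 'aebbc' ignored (set empty)
after full input: {}  (accept=1 not in)

Answer: REJECT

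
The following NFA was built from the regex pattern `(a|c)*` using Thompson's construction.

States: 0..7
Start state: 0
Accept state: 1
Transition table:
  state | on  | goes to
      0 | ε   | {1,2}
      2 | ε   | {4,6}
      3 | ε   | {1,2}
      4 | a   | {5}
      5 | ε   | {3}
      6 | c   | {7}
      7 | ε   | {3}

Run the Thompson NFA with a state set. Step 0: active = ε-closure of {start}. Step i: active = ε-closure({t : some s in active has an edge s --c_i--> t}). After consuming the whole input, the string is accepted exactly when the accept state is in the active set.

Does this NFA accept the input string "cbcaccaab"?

S₀ = ε-closure({0}) = {0,1,2,4,6}
'c' @ 1: {1,2,3,4,6,7}  [accepting]
'b' @ 2: {}  — dead — no transitions
rest 'caccaab' ignored (set empty)
end set {} — state 1 not in

Answer: REJECT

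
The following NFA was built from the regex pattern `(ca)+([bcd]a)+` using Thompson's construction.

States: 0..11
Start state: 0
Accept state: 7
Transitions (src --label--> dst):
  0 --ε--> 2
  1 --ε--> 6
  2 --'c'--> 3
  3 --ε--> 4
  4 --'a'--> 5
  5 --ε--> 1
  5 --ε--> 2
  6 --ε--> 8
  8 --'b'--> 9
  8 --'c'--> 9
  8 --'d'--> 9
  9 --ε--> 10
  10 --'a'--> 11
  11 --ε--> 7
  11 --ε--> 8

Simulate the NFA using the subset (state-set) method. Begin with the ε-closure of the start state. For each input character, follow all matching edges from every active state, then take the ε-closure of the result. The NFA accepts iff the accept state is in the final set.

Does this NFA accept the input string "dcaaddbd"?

start: ε-closure({0}) = {0,2}
'd' @ 1: {}  — no active states
rest 'caaddbd' ignored (set empty)
final: {}; accept 7 not in set

Answer: REJECT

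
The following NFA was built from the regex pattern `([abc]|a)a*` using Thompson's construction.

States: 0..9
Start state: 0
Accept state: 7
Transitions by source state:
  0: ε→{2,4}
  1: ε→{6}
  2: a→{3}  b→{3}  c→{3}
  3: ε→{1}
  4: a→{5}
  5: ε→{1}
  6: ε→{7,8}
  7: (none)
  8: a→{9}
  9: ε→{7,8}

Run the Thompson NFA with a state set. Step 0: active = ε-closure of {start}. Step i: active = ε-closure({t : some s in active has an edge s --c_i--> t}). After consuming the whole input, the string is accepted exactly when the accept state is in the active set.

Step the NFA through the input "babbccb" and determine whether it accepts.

Answer: REJECT

Trace:
S₀ = ε-closure({0}) = {0,2,4}
'b' @ 1: {1,3,6,7,8}  (accept∈set)
'a' @ 2: {7,8,9}  (accept∈set)
'b' @ 3: {}  — no active states
rest 'bccb' ignored (set empty)
end set {} — state 7 not in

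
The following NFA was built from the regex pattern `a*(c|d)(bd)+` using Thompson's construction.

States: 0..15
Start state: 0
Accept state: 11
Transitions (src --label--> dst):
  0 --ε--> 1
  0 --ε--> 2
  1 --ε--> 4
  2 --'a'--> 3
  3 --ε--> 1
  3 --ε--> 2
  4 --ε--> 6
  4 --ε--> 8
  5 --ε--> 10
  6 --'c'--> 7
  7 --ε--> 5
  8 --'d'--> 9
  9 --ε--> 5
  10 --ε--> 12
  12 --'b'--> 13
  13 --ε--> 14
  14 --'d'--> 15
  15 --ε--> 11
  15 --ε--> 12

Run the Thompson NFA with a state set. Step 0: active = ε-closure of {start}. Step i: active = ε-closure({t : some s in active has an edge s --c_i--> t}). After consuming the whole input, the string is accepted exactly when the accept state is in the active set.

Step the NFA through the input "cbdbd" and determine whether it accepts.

start: ε-closure({0}) = {0,1,2,4,6,8}
'c' @ 1: {5,7,10,12}
'b' @ 2: {13,14}
'd' @ 3: {11,12,15}  ✓accept
'b' @ 4: {13,14}
'd' @ 5: {11,12,15}  ✓accept
after full input: {11,12,15}  (accept=11 in)

Answer: ACCEPT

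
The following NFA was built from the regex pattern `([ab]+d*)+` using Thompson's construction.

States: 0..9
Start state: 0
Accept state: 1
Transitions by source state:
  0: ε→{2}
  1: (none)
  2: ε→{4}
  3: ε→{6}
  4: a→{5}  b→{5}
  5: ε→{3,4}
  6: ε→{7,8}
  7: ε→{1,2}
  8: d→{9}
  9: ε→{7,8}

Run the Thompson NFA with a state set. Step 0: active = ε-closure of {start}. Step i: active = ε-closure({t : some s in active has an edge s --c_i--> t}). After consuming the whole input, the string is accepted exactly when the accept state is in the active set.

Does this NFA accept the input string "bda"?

start: ε-closure({0}) = {0,2,4}
'b' @ 1: {1,2,3,4,5,6,7,8}  [accepting]
'd' @ 2: {1,2,4,7,8,9}  [accepting]
'a' @ 3: {1,2,3,4,5,6,7,8}  [accepting]
final: {1,2,3,4,5,6,7,8}; accept 1 in set

Answer: ACCEPT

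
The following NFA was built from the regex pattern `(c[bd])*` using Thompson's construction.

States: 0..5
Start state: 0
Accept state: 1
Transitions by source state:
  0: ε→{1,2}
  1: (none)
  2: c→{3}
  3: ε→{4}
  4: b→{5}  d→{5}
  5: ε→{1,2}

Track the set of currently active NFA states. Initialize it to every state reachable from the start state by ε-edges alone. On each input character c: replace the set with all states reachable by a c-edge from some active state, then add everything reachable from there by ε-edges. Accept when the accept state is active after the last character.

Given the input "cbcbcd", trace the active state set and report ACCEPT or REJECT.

Answer: ACCEPT

Steps:
initial (ε-close {0}): {0,1,2}
'c' @ 1: {3,4}
'b' @ 2: {1,2,5}  ✓accept
'c' @ 3: {3,4}
'b' @ 4: {1,2,5}  ✓accept
'c' @ 5: {3,4}
'd' @ 6: {1,2,5}  ✓accept
after full input: {1,2,5}  (accept=1 in)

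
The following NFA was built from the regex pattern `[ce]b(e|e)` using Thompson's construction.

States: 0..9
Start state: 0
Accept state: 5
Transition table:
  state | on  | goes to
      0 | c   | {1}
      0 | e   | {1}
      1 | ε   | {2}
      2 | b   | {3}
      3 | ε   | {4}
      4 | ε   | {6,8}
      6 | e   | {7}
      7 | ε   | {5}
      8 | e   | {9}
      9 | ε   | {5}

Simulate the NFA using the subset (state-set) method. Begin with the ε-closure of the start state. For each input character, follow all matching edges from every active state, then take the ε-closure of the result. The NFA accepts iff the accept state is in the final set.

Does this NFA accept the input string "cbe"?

Answer: ACCEPT

Steps:
initial (ε-close {0}): {0}
'c' @ 1: {1,2}
'b' @ 2: {3,4,6,8}
'e' @ 3: {5,7,9}  [accepting]
final: {5,7,9}; accept 5 in set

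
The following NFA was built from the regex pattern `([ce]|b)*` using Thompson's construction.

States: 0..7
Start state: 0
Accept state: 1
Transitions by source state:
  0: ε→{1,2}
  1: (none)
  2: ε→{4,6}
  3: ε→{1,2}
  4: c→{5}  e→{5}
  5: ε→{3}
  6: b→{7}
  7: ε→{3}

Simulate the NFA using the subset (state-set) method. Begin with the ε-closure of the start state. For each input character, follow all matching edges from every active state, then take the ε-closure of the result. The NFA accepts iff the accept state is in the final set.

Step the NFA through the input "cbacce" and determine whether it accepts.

S₀ = ε-closure({0}) = {0,1,2,4,6}
'c' @ 1: {1,2,3,4,5,6}  [accepting]
'b' @ 2: {1,2,3,4,6,7}  [accepting]
'a' @ 3: {}  — no active states
rest 'cce' ignored (set empty)
after full input: {}  (accept=1 not in)

Answer: REJECT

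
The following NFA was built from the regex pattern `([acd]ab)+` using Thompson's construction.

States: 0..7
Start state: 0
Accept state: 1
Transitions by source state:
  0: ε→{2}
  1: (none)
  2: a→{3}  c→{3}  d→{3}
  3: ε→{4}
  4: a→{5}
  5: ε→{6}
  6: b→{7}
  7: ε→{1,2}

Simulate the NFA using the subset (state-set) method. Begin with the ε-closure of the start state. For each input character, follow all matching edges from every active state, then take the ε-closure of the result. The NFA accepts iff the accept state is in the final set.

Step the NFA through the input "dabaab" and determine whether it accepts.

initial (ε-close {0}): {0,2}
'd' @ 1: {3,4}
'a' @ 2: {5,6}
'b' @ 3: {1,2,7}  [accepting]
'a' @ 4: {3,4}
'a' @ 5: {5,6}
'b' @ 6: {1,2,7}  [accepting]
final: {1,2,7}; accept 1 in set

Answer: ACCEPT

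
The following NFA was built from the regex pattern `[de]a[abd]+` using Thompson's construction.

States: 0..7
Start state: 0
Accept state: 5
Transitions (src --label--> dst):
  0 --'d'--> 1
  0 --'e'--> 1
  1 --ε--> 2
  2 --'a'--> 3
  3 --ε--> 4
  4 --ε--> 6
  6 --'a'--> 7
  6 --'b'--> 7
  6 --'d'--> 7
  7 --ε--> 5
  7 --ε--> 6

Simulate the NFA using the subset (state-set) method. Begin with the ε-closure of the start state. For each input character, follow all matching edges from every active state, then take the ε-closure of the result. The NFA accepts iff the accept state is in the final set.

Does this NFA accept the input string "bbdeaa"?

S₀ = ε-closure({0}) = {0}
'b' @ 1: {}  — state set empty
rest 'bdeaa' ignored (set empty)
end set {} — state 5 not in

Answer: REJECT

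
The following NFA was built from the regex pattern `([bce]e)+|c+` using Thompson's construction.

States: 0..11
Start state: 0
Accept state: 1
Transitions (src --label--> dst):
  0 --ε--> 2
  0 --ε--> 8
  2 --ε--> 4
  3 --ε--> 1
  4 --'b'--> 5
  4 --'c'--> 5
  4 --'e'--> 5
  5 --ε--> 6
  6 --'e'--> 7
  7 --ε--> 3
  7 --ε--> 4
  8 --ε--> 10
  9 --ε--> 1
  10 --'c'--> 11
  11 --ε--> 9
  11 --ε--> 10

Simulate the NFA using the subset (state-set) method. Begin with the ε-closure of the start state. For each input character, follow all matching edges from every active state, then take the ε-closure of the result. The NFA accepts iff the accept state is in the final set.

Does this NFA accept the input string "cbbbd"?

Answer: REJECT

Derivation:
start: ε-closure({0}) = {0,2,4,8,10}
'c' @ 1: {1,5,6,9,10,11}  (accept∈set)
'b' @ 2: {}  — state set empty
rest 'bbd' ignored (set empty)
end set {} — state 1 not in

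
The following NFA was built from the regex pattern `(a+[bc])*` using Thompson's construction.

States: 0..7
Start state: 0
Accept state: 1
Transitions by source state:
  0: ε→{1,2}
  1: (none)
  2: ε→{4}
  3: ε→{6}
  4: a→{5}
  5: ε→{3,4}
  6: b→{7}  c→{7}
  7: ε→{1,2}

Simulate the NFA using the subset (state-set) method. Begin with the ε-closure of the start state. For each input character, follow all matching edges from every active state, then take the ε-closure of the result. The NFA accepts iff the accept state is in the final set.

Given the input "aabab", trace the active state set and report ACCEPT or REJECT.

Answer: ACCEPT

Trace:
start: ε-closure({0}) = {0,1,2,4}
'a' @ 1: {3,4,5,6}
'a' @ 2: {3,4,5,6}
'b' @ 3: {1,2,4,7}  (accept∈set)
'a' @ 4: {3,4,5,6}
'b' @ 5: {1,2,4,7}  (accept∈set)
after full input: {1,2,4,7}  (accept=1 in)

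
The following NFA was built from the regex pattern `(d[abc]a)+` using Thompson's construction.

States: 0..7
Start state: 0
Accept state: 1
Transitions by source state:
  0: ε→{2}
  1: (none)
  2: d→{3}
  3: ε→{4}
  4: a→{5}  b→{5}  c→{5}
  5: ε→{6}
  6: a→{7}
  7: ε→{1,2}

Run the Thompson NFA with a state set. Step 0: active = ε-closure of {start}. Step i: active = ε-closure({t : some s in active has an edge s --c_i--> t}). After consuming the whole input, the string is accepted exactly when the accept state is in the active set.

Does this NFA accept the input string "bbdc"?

initial (ε-close {0}): {0,2}
'b' @ 1: {}  — dead — no transitions
rest 'bdc' ignored (set empty)
end set {} — state 1 not in

Answer: REJECT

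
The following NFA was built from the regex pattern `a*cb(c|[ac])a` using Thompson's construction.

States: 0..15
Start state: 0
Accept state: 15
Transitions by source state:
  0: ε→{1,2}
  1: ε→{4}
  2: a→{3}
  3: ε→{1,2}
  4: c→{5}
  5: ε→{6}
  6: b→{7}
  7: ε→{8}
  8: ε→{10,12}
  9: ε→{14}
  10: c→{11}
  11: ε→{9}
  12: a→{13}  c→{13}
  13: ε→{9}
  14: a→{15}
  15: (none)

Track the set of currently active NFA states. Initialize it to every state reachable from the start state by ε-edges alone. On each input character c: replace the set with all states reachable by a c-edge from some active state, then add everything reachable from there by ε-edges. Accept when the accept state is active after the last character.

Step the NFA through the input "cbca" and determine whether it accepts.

Answer: ACCEPT

Trace:
start: ε-closure({0}) = {0,1,2,4}
'c' @ 1: {5,6}
'b' @ 2: {7,8,10,12}
'c' @ 3: {9,11,13,14}
'a' @ 4: {15}  ✓accept
end set {15} — state 15 in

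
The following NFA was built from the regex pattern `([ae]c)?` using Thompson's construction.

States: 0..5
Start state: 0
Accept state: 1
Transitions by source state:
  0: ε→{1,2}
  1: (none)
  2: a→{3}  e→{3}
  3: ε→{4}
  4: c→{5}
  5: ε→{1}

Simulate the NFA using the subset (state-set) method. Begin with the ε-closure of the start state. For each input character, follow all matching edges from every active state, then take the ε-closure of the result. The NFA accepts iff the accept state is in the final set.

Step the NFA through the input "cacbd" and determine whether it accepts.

initial (ε-close {0}): {0,1,2}
'c' @ 1: {}  — state set empty
rest 'acbd' ignored (set empty)
final: {}; accept 1 not in set

Answer: REJECT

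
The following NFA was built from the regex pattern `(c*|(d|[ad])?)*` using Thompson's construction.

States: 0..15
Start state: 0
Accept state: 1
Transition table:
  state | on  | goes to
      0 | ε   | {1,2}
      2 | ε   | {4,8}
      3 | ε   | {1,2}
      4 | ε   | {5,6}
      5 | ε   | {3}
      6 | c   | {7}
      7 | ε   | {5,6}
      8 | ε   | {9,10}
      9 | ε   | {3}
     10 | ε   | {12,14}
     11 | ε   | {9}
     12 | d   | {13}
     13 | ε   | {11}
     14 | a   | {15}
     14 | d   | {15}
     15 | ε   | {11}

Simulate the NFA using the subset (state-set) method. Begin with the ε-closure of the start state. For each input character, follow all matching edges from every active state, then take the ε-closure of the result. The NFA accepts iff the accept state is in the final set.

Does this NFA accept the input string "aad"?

initial (ε-close {0}): {0,1,2,3,4,5,6,8,9,10,12,14}
'a' @ 1: {1,2,3,4,5,6,8,9,10,11,12,14,15}  ✓accept
'a' @ 2: {1,2,3,4,5,6,8,9,10,11,12,14,15}  ✓accept
'd' @ 3: {1,2,3,4,5,6,8,9,10,11,12,13,14,15}  ✓accept
final: {1,2,3,4,5,6,8,9,10,11,12,13,14,15}; accept 1 in set

Answer: ACCEPT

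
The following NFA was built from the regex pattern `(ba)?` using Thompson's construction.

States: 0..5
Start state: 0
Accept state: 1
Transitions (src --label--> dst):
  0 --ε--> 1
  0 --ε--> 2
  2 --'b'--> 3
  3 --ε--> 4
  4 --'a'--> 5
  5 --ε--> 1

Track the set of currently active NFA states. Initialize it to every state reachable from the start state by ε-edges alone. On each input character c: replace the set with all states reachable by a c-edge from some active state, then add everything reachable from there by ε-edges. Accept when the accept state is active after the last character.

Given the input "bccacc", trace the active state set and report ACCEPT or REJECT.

Answer: REJECT

Derivation:
initial (ε-close {0}): {0,1,2}
'b' @ 1: {3,4}
'c' @ 2: {}  — state set empty
rest 'cacc' ignored (set empty)
end set {} — state 1 not in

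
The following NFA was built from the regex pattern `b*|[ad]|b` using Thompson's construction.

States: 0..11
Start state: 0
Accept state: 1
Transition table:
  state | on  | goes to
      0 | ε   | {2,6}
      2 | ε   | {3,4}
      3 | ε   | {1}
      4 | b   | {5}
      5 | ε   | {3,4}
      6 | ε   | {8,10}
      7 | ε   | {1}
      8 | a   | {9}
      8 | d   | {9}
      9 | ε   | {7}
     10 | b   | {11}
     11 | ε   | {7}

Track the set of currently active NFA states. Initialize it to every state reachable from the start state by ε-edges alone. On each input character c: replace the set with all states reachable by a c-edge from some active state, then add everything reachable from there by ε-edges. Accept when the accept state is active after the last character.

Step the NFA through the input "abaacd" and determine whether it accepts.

initial (ε-close {0}): {0,1,2,3,4,6,8,10}
'a' @ 1: {1,7,9}  (accept∈set)
'b' @ 2: {}  — dead — no transitions
rest 'aacd' ignored (set empty)
end set {} — state 1 not in

Answer: REJECT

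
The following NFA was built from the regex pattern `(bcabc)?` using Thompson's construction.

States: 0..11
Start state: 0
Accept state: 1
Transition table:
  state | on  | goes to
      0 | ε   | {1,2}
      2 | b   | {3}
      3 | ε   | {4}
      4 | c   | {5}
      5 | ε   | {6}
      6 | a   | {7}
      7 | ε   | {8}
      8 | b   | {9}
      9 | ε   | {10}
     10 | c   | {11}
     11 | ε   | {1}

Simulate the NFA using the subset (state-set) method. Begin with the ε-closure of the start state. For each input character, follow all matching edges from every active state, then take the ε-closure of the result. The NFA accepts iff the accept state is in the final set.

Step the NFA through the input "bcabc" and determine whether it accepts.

Answer: ACCEPT

Trace:
S₀ = ε-closure({0}) = {0,1,2}
'b' @ 1: {3,4}
'c' @ 2: {5,6}
'a' @ 3: {7,8}
'b' @ 4: {9,10}
'c' @ 5: {1,11}  (accept∈set)
final: {1,11}; accept 1 in set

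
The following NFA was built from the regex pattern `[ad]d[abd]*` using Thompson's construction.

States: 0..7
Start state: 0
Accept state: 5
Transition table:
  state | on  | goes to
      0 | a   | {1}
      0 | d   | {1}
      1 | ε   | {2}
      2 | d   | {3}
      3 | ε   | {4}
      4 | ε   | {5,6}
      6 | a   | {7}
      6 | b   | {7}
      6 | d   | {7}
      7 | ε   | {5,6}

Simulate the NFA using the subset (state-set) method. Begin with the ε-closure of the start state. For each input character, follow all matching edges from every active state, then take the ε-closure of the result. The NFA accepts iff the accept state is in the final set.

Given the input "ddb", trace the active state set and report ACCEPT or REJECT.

start: ε-closure({0}) = {0}
'd' @ 1: {1,2}
'd' @ 2: {3,4,5,6}  ✓accept
'b' @ 3: {5,6,7}  ✓accept
end set {5,6,7} — state 5 in

Answer: ACCEPT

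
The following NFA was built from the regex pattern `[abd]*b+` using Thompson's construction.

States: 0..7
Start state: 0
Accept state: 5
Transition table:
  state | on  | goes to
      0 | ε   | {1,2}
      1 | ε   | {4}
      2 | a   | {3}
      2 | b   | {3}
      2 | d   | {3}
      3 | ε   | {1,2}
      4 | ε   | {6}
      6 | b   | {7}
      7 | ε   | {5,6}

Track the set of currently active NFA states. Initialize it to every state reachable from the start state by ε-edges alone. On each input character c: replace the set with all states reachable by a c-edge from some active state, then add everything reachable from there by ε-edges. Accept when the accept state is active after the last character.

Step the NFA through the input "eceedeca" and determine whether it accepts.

Answer: REJECT

Trace:
initial (ε-close {0}): {0,1,2,4,6}
'e' @ 1: {}  — dead — no transitions
rest 'ceedeca' ignored (set empty)
after full input: {}  (accept=5 not in)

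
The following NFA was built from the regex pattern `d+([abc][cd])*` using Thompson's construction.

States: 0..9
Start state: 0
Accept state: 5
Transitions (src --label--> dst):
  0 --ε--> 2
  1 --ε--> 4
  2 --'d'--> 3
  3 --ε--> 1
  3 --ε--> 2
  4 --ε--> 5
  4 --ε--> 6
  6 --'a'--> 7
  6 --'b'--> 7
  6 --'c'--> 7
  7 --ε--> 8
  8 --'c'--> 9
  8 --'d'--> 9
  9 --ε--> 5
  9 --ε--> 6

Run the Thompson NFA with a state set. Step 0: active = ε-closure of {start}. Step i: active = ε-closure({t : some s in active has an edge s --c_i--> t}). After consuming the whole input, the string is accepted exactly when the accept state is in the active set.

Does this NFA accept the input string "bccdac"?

S₀ = ε-closure({0}) = {0,2}
'b' @ 1: {}  — state set empty
rest 'ccdac' ignored (set empty)
end set {} — state 5 not in

Answer: REJECT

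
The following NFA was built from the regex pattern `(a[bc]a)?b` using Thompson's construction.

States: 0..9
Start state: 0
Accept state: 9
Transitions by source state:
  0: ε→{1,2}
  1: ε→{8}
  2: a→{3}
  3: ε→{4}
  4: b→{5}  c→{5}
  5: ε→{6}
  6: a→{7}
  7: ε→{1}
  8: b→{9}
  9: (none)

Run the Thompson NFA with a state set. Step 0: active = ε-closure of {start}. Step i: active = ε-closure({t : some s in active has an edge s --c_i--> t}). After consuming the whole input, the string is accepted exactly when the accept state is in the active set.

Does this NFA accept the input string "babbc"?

start: ε-closure({0}) = {0,1,2,8}
'b' @ 1: {9}  [accepting]
'a' @ 2: {}  — state set empty
rest 'bbc' ignored (set empty)
after full input: {}  (accept=9 not in)

Answer: REJECT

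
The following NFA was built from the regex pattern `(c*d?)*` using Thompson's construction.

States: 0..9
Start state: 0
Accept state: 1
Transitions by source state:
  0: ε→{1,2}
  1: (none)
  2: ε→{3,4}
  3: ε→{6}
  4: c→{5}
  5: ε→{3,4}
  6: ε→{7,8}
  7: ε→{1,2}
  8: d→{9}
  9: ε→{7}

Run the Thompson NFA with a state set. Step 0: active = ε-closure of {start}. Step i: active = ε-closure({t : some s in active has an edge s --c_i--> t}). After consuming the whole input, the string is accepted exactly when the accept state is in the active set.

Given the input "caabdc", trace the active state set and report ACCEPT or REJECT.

Answer: REJECT

Derivation:
S₀ = ε-closure({0}) = {0,1,2,3,4,6,7,8}
'c' @ 1: {1,2,3,4,5,6,7,8}  ✓accept
'a' @ 2: {}  — dead — no transitions
rest 'abdc' ignored (set empty)
after full input: {}  (accept=1 not in)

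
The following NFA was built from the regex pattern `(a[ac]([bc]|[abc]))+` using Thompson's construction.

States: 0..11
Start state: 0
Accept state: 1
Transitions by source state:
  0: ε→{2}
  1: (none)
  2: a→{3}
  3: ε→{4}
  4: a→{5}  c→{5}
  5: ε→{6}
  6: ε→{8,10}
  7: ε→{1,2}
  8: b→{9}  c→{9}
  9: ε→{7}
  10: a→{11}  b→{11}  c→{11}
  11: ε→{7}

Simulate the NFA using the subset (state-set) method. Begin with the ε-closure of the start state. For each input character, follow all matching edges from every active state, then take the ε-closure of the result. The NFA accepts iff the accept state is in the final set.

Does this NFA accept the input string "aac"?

start: ε-closure({0}) = {0,2}
'a' @ 1: {3,4}
'a' @ 2: {5,6,8,10}
'c' @ 3: {1,2,7,9,11}  (accept∈set)
after full input: {1,2,7,9,11}  (accept=1 in)

Answer: ACCEPT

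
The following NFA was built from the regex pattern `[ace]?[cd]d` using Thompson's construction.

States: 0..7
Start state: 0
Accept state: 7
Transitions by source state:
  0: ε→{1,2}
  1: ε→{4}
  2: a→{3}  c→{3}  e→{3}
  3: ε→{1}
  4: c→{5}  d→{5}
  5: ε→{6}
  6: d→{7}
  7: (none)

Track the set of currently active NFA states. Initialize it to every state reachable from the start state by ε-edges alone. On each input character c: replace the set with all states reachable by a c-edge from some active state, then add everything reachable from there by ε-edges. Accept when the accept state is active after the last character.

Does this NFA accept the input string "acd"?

initial (ε-close {0}): {0,1,2,4}
'a' @ 1: {1,3,4}
'c' @ 2: {5,6}
'd' @ 3: {7}  ✓accept
after full input: {7}  (accept=7 in)

Answer: ACCEPT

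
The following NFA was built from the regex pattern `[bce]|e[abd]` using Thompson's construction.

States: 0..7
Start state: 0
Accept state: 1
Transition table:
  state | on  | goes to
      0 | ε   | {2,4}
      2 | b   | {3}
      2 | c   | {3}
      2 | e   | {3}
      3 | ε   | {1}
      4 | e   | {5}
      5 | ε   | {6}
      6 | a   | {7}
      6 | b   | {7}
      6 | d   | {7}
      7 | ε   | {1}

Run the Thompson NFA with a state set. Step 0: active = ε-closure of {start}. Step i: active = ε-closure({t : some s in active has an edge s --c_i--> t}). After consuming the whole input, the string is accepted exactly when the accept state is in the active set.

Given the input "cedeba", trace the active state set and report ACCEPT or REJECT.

Answer: REJECT

Derivation:
S₀ = ε-closure({0}) = {0,2,4}
'c' @ 1: {1,3}  (accept∈set)
'e' @ 2: {}  — dead — no transitions
rest 'deba' ignored (set empty)
final: {}; accept 1 not in set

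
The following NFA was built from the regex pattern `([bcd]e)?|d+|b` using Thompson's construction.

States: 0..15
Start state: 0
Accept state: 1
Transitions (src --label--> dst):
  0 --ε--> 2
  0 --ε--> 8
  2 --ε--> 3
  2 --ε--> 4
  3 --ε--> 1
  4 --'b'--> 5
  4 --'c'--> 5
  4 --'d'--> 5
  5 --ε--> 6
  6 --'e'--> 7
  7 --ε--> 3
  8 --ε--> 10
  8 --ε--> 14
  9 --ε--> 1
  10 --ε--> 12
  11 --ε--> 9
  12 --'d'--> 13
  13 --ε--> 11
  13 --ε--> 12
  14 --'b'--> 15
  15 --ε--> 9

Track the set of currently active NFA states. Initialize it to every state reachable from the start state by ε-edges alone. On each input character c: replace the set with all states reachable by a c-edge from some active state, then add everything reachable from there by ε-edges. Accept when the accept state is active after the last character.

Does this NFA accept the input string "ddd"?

Answer: ACCEPT

Derivation:
S₀ = ε-closure({0}) = {0,1,2,3,4,8,10,12,14}
'd' @ 1: {1,5,6,9,11,12,13}  (accept∈set)
'd' @ 2: {1,9,11,12,13}  (accept∈set)
'd' @ 3: {1,9,11,12,13}  (accept∈set)
final: {1,9,11,12,13}; accept 1 in set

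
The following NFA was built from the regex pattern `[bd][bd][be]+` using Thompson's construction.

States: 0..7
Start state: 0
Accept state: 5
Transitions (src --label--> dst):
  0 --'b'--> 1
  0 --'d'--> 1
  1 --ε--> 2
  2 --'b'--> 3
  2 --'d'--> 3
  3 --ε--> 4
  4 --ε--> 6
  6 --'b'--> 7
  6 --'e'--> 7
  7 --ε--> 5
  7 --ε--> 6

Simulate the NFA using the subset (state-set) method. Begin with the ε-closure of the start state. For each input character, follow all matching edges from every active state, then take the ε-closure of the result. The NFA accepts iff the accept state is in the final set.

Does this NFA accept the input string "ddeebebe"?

Answer: ACCEPT

Derivation:
S₀ = ε-closure({0}) = {0}
'd' @ 1: {1,2}
'd' @ 2: {3,4,6}
'e' @ 3: {5,6,7}  (accept∈set)
'e' @ 4: {5,6,7}  (accept∈set)
'b' @ 5: {5,6,7}  (accept∈set)
'e' @ 6: {5,6,7}  (accept∈set)
'b' @ 7: {5,6,7}  (accept∈set)
'e' @ 8: {5,6,7}  (accept∈set)
end set {5,6,7} — state 5 in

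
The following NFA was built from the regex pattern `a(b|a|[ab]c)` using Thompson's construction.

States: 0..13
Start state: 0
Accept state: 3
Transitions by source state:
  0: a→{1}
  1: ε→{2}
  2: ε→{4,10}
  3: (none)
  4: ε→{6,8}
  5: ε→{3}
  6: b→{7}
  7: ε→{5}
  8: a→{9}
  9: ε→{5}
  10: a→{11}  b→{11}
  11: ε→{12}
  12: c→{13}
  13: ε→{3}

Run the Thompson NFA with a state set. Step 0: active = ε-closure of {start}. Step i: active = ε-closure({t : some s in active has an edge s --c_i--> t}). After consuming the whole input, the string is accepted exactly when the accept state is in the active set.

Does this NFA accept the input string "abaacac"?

start: ε-closure({0}) = {0}
'a' @ 1: {1,2,4,6,8,10}
'b' @ 2: {3,5,7,11,12}  ✓accept
'a' @ 3: {}  — no active states
rest 'acac' ignored (set empty)
after full input: {}  (accept=3 not in)

Answer: REJECT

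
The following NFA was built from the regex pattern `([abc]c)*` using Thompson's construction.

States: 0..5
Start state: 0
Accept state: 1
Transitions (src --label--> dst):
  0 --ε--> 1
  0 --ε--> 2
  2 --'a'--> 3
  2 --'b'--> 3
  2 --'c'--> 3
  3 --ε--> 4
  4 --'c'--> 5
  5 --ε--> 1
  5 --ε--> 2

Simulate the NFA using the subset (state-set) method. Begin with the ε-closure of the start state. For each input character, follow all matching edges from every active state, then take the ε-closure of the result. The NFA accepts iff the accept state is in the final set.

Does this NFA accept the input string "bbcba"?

Answer: REJECT

Derivation:
S₀ = ε-closure({0}) = {0,1,2}
'b' @ 1: {3,4}
'b' @ 2: {}  — no active states
rest 'cba' ignored (set empty)
final: {}; accept 1 not in set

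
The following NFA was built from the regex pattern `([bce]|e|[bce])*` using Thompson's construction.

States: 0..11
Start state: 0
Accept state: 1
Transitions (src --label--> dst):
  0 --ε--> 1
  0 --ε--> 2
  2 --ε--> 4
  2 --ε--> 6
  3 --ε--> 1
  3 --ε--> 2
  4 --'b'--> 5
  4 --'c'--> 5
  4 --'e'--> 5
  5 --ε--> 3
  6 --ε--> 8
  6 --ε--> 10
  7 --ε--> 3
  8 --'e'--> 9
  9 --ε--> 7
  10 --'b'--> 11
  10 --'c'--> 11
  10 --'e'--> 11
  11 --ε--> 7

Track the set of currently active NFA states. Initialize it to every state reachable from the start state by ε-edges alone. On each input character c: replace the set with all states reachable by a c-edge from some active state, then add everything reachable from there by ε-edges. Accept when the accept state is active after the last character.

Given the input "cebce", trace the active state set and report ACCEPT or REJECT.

start: ε-closure({0}) = {0,1,2,4,6,8,10}
'c' @ 1: {1,2,3,4,5,6,7,8,10,11}  (accept∈set)
'e' @ 2: {1,2,3,4,5,6,7,8,9,10,11}  (accept∈set)
'b' @ 3: {1,2,3,4,5,6,7,8,10,11}  (accept∈set)
'c' @ 4: {1,2,3,4,5,6,7,8,10,11}  (accept∈set)
'e' @ 5: {1,2,3,4,5,6,7,8,9,10,11}  (accept∈set)
final: {1,2,3,4,5,6,7,8,9,10,11}; accept 1 in set

Answer: ACCEPT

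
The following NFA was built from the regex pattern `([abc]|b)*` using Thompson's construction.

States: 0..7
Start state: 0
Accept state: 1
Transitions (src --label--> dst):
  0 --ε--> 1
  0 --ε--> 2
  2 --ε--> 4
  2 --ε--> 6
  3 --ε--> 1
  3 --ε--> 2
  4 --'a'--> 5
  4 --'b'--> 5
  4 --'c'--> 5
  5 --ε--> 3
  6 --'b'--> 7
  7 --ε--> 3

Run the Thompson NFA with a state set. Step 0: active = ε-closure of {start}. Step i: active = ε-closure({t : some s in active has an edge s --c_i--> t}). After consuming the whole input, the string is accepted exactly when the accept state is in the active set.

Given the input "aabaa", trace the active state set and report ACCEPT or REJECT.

Answer: ACCEPT

Trace:
initial (ε-close {0}): {0,1,2,4,6}
'a' @ 1: {1,2,3,4,5,6}  ✓accept
'a' @ 2: {1,2,3,4,5,6}  ✓accept
'b' @ 3: {1,2,3,4,5,6,7}  ✓accept
'a' @ 4: {1,2,3,4,5,6}  ✓accept
'a' @ 5: {1,2,3,4,5,6}  ✓accept
end set {1,2,3,4,5,6} — state 1 in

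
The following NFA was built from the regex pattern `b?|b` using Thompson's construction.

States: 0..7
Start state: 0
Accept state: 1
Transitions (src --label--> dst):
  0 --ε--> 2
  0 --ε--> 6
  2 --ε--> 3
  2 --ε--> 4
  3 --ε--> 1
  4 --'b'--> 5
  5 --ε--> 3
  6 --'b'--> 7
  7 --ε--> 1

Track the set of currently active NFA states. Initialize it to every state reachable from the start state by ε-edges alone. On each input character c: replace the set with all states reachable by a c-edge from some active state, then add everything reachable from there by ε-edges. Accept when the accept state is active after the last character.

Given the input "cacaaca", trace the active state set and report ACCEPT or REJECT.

Answer: REJECT

Trace:
S₀ = ε-closure({0}) = {0,1,2,3,4,6}
'c' @ 1: {}  — no active states
rest 'acaaca' ignored (set empty)
final: {}; accept 1 not in set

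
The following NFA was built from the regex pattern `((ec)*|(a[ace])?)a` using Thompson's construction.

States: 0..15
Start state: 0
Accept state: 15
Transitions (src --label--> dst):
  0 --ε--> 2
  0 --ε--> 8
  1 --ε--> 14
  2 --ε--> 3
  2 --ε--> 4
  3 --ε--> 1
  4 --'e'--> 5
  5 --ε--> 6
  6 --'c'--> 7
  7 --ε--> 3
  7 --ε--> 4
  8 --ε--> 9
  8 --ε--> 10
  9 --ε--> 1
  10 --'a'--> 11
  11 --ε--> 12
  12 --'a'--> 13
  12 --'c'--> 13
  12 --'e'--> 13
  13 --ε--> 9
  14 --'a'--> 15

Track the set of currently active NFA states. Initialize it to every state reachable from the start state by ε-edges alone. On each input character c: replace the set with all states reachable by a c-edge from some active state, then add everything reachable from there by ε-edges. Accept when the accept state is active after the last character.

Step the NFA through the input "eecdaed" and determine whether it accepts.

Answer: REJECT

Trace:
initial (ε-close {0}): {0,1,2,3,4,8,9,10,14}
'e' @ 1: {5,6}
'e' @ 2: {}  — no active states
rest 'cdaed' ignored (set empty)
after full input: {}  (accept=15 not in)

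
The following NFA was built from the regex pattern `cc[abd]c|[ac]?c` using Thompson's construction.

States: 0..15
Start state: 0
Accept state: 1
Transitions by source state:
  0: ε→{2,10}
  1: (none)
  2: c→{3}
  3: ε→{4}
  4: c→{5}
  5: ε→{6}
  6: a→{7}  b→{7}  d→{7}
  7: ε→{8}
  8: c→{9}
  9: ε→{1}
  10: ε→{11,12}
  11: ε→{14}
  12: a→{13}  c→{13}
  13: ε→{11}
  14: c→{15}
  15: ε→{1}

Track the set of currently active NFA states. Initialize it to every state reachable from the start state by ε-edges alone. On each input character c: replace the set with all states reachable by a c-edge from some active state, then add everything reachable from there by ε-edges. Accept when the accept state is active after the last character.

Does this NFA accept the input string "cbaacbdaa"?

start: ε-closure({0}) = {0,2,10,11,12,14}
'c' @ 1: {1,3,4,11,13,14,15}  (accept∈set)
'b' @ 2: {}  — dead — no transitions
rest 'aacbdaa' ignored (set empty)
end set {} — state 1 not in

Answer: REJECT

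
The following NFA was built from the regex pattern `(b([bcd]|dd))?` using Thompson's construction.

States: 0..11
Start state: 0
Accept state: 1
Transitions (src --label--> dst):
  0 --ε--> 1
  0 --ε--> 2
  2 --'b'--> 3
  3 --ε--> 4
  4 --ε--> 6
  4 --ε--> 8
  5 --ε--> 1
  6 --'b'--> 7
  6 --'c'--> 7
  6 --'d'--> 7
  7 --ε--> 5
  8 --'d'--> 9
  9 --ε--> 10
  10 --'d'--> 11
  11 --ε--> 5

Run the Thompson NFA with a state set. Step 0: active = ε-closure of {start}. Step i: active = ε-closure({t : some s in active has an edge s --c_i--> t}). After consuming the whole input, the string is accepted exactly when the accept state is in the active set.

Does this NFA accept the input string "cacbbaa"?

initial (ε-close {0}): {0,1,2}
'c' @ 1: {}  — state set empty
rest 'acbbaa' ignored (set empty)
after full input: {}  (accept=1 not in)

Answer: REJECT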